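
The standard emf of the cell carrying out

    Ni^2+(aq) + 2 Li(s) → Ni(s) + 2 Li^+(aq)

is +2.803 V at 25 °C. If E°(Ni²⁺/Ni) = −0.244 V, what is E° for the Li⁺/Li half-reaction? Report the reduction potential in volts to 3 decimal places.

−3.047 V

In the reaction as written the Ni²⁺/Ni couple is reduced (cathode) and Li⁺/Li is oxidized (anode), so E°cell = E°(Ni²⁺/Ni) − E°(Li⁺/Li).
E°(Li⁺/Li) = E°(cathode) − E°cell = −0.244 − (+2.803) = −3.047 V.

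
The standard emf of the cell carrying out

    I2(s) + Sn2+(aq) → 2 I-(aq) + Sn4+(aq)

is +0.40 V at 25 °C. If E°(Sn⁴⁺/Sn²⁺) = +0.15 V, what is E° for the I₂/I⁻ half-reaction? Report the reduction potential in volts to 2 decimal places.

In the reaction as written the I₂/I⁻ couple is reduced (cathode) and Sn⁴⁺/Sn²⁺ is oxidized (anode), so E°cell = E°(I₂/I⁻) − E°(Sn⁴⁺/Sn²⁺).
E°(I₂/I⁻) = E°cell + E°(anode) = +0.40 + (+0.15) = +0.55 V.

+0.55 V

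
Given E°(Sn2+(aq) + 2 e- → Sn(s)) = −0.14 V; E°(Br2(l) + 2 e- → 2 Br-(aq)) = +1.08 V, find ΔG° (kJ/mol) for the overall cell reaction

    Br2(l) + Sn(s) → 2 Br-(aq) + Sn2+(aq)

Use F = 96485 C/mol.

−235 kJ/mol

In the reaction as written Br2(l) is reduced, so the Br₂/Br⁻ couple is the cathode and Sn²⁺/Sn is the anode.
E°cell = +1.08 − (−0.14) = +1.22 V; balancing electrons gives n = 2.
ΔG° = −nFE°cell = −(2)(96485)(+1.22) J/mol = −235 kJ/mol.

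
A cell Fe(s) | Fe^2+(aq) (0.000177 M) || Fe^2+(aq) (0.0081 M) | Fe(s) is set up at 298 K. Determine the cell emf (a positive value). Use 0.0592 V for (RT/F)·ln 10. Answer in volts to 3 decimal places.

0.049 V

For a concentration cell E°cell = 0, since both electrodes use the same couple.
The compartment with the higher Fe^2+(aq) concentration (0.0081 M) acts as the cathode; ions are reduced there and produced at the dilute (0.000177 M) anode.
With n = 2, Ecell = −(0.0592/2)·log([dilute]/[conc]) = −(0.0592/2)·log(0.000177/0.0081) = +0.049 V.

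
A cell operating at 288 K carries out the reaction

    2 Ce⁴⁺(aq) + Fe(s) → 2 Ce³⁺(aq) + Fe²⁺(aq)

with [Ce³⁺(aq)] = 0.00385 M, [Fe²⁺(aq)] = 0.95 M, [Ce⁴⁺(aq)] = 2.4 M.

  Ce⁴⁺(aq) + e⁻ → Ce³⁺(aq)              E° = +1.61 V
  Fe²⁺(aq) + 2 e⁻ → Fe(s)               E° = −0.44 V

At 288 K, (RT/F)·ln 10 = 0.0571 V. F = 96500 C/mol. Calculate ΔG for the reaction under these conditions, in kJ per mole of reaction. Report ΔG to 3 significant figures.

−427 kJ/mol

With Ce⁴⁺/Ce³⁺ reduced at the cathode, E°cell = +1.61 − (−0.44) = +2.05 V and n = 2.
Here Q = ([Ce³⁺(aq)]^2·[Fe²⁺(aq)]) / [Ce⁴⁺(aq)]^2 = 2.44×10^−6 (log Q = −5.612), giving E = +2.05 − (0.0571/2)·(−5.612) = +2.2102 V.
Then ΔG = −nFE = −2 × 96500 × +2.2102 J/mol = −427 kJ/mol.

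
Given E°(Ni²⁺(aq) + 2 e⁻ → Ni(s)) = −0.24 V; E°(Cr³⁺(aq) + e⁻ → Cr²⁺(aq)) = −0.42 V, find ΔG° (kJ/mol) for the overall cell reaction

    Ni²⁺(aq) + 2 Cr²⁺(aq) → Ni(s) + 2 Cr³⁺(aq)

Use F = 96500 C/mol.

−34.7 kJ/mol

In the reaction as written Ni²⁺(aq) is reduced, so the Ni²⁺/Ni couple is the cathode and Cr³⁺/Cr²⁺ is the anode.
E°cell = −0.24 − (−0.42) = +0.18 V; balancing electrons gives n = 2.
ΔG° = −nFE°cell = −(2)(96500)(+0.18) J/mol = −34.7 kJ/mol.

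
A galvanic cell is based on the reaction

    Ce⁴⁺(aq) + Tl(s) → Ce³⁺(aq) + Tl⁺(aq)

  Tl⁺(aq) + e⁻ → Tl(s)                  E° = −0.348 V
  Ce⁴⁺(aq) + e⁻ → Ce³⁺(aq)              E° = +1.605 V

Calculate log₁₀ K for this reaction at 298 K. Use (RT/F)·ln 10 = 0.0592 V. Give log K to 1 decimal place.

log K = 33.0

The Ce⁴⁺/Ce³⁺ couple is reduced (cathode); E°cell = +1.605 − (−0.348) = +1.953 V with n = 1.
At equilibrium E = 0, so log K = nE°cell / 0.0592 = (1)(+1.953) / 0.0592 = 33.0.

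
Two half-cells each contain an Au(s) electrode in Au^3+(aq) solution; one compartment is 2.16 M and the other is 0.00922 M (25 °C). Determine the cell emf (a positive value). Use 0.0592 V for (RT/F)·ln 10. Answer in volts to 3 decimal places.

0.047 V

For a concentration cell E°cell = 0, since both electrodes use the same couple.
The compartment with the higher Au^3+(aq) concentration (2.16 M) acts as the cathode; ions are reduced there and produced at the dilute (0.00922 M) anode.
With n = 3, Ecell = −(0.0592/3)·log([dilute]/[conc]) = −(0.0592/3)·log(0.00922/2.16) = +0.047 V.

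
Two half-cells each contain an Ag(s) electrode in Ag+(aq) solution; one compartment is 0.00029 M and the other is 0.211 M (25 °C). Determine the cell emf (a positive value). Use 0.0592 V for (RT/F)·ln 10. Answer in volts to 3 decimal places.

0.169 V

For a concentration cell E°cell = 0, since both electrodes use the same couple.
The compartment with the higher Ag+(aq) concentration (0.211 M) acts as the cathode; ions are reduced there and produced at the dilute (0.00029 M) anode.
With n = 1, Ecell = −(0.0592/1)·log([dilute]/[conc]) = −(0.0592/1)·log(0.00029/0.211) = +0.169 V.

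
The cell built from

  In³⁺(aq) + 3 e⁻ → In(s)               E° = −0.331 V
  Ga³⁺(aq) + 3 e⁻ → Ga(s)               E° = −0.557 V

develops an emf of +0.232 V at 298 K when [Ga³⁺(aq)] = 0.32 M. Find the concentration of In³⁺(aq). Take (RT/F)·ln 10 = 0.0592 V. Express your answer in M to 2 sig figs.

The In³⁺/In couple has the larger reduction potential, so it is the cathode: E°cell = −0.331 − (−0.557) = +0.226 V and n = 3.
From the Nernst equation, log Q = n(E° − E)/0.0592 = 3·(+0.226 − (+0.232))/0.0592 = −0.304.
The balanced reaction is In³⁺(aq) + Ga(s) → In(s) + Ga³⁺(aq), so Q = [Ga³⁺(aq)] / [In³⁺(aq)].
Substituting the known concentrations and solving, log [In³⁺(aq)] = −0.191 and [In³⁺(aq)] = 0.64 M.

0.64 M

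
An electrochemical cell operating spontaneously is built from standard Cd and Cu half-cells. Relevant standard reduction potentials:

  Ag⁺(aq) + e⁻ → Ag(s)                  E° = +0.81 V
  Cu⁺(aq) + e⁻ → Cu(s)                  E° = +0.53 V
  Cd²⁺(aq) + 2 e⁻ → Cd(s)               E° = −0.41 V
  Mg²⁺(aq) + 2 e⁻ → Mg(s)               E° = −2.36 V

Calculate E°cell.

+0.94 V

The Cu⁺/Cu couple has the higher E°, so Cu ion is reduced (cathode) and Cd is oxidized (anode).
E°cell = E°(cathode) − E°(anode) = +0.53 − (−0.41) = +0.94 V.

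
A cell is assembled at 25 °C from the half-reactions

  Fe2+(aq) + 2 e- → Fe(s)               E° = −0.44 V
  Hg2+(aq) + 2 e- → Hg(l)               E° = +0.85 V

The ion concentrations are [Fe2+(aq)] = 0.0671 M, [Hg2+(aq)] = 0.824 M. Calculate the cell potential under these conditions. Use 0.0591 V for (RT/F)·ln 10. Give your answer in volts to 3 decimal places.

+1.322 V

Hg²⁺/Hg is reduced (cathode, E° = +0.85 V) and Fe²⁺/Fe is oxidized (anode).
The standard potential is +0.85 − (−0.44) = +1.29 V and the balanced reaction transfers n = 2 electrons.
The balanced reaction is Hg2+(aq) + Fe(s) → Hg(l) + Fe2+(aq), so Q = [Fe2+(aq)] / [Hg2+(aq)] = 0.0814 and log Q = −1.089.
By the Nernst equation, E = +1.29 − (0.0591/2)·(−1.089) = +1.322 V.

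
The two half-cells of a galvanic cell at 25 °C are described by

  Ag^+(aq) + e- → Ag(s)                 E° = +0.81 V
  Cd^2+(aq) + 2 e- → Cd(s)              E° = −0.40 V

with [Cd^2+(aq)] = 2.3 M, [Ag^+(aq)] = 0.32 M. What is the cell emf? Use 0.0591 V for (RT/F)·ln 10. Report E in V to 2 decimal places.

Ag⁺/Ag is reduced (cathode, E° = +0.81 V) and Cd²⁺/Cd is oxidized (anode).
E°cell = +0.81 − (−0.40) = +1.21 V, with n = 2 electrons transferred.
The balanced reaction is 2 Ag^+(aq) + Cd(s) → 2 Ag(s) + Cd^2+(aq), so Q = [Cd^2+(aq)] / [Ag^+(aq)]^2 = 22.5 and log Q = 1.351.
Applying E = E° − (RT ln10/nF)·log Q gives +1.21 − (0.0591/2)(1.351) = +1.17 V.

+1.17 V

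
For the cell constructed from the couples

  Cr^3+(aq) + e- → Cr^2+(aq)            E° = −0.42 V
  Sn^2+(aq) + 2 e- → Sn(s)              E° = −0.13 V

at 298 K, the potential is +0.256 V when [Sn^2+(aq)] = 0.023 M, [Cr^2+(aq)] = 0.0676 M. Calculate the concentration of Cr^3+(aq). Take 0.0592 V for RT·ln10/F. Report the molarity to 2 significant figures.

0.038 M

The Sn²⁺/Sn couple has the larger reduction potential, so it is the cathode: E°cell = −0.13 − (−0.42) = +0.29 V and n = 2.
Rearranging E = E° − (0.0592/n)·log Q gives log Q = 2(+0.29 − (+0.256))/0.0592 = 1.149.
Balancing electrons gives Sn^2+(aq) + 2 Cr^2+(aq) → Sn(s) + 2 Cr^3+(aq); thus Q = [Cr^3+(aq)]^2 / ([Sn^2+(aq)]·[Cr^2+(aq)]^2).
Substituting the known concentrations and solving, log [Cr^3+(aq)] = −1.415 and [Cr^3+(aq)] = 0.038 M.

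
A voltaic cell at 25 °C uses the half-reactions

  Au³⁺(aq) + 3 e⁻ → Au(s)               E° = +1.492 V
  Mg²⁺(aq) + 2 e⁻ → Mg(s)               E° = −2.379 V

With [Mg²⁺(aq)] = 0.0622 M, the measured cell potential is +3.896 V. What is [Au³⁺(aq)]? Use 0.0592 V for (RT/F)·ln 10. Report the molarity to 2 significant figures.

With Au³⁺/Au at the cathode and Mg²⁺/Mg at the anode, E°cell = +1.492 − (−2.379) = +3.871 V (n = 6).
Since E = E° − (0.0592/n)·log Q, log Q = n(E° − E)/0.0592 = −2.534.
The balanced reaction is 2 Au³⁺(aq) + 3 Mg(s) → 2 Au(s) + 3 Mg²⁺(aq), so Q = [Mg²⁺(aq)]^3 / [Au³⁺(aq)]^2.
Isolating [Au³⁺(aq)] in Q = 10^{−2.534} yields log [Au³⁺(aq)] = −0.542, i.e. 0.29 M.

0.29 M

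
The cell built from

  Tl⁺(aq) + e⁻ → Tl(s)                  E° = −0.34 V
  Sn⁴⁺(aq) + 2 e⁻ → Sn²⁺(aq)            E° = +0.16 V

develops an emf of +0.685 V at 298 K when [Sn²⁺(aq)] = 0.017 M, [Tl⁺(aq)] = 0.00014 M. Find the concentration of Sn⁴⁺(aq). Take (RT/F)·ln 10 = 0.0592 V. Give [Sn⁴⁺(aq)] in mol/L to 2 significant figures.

0.00059 M

Sn⁴⁺/Sn²⁺ is the cathode (higher E°); E°cell = +0.16 − (−0.34) = +0.50 V with n = 2.
Since E = E° − (0.0592/n)·log Q, log Q = n(E° − E)/0.0592 = −6.250.
Balancing electrons gives Sn⁴⁺(aq) + 2 Tl(s) → Sn²⁺(aq) + 2 Tl⁺(aq); thus Q = ([Sn²⁺(aq)]·[Tl⁺(aq)]^2) / [Sn⁴⁺(aq)].
Isolating [Sn⁴⁺(aq)] in Q = 10^{−6.250} yields log [Sn⁴⁺(aq)] = −3.227, i.e. 0.00059 M.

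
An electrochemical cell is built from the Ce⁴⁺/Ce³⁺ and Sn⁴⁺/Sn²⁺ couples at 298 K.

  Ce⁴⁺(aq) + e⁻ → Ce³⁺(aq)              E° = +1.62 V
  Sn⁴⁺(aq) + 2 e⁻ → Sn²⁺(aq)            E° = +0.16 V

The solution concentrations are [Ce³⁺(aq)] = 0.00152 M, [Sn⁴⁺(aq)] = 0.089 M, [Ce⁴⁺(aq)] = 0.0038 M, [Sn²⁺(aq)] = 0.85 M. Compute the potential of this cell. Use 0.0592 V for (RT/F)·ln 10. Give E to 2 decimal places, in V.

+1.51 V

Ce⁴⁺/Ce³⁺ is reduced (cathode, E° = +1.62 V) and Sn⁴⁺/Sn²⁺ is oxidized (anode).
E°cell = E°cat − E°an = +1.62 − (+0.16) = +1.46 V; n = 2.
The balanced reaction is 2 Ce⁴⁺(aq) + Sn²⁺(aq) → 2 Ce³⁺(aq) + Sn⁴⁺(aq), so Q = ([Ce³⁺(aq)]^2·[Sn⁴⁺(aq)]) / ([Ce⁴⁺(aq)]^2·[Sn²⁺(aq)]) = 0.0168 and log Q = −1.776.
By the Nernst equation, E = +1.46 − (0.0592/2)·(−1.776) = +1.51 V.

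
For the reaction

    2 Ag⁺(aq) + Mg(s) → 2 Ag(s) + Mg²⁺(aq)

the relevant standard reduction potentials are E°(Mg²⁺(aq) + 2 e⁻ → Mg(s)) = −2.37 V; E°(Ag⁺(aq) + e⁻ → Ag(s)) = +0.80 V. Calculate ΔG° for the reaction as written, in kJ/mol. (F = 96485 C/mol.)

−612 kJ/mol

In the reaction as written Ag⁺(aq) is reduced, so the Ag⁺/Ag couple is the cathode and Mg²⁺/Mg is the anode.
E°cell = +0.80 − (−2.37) = +3.17 V; balancing electrons gives n = 2.
ΔG° = −nFE°cell = −(2)(96485)(+3.17) J/mol = −612 kJ/mol.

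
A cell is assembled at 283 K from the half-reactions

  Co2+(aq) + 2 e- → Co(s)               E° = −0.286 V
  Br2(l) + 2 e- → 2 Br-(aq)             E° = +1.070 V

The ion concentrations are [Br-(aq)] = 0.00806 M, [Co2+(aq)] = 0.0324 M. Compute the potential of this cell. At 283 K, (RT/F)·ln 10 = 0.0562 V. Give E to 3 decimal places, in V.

The Br₂/Br⁻ couple has the more positive E°, so it is the cathode; Co²⁺/Co is the anode.
The standard potential is +1.070 − (−0.286) = +1.356 V and the balanced reaction transfers n = 2 electrons.
The balanced reaction is Br2(l) + Co(s) → 2 Br-(aq) + Co2+(aq), so Q = [Br-(aq)]^2·[Co2+(aq)] = 2.1×10^−6 and log Q = −5.677.
E = E° − (0.0562/n)·log Q = +1.356 − (0.0562/2)(−5.677) = +1.516 V.

+1.516 V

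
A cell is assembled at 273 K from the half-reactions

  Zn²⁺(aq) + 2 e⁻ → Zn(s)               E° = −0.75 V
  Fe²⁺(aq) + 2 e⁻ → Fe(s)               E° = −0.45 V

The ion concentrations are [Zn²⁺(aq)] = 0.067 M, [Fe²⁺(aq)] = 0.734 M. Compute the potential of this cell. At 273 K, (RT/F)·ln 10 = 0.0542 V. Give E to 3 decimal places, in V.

+0.328 V

The Fe²⁺/Fe couple has the more positive E°, so it is the cathode; Zn²⁺/Zn is the anode.
E°cell = −0.45 − (−0.75) = +0.30 V, with n = 2 electrons transferred.
For the overall reaction Fe²⁺(aq) + Zn(s) → Fe(s) + Zn²⁺(aq), Q = [Zn²⁺(aq)] / [Fe²⁺(aq)] = 0.0913, giving log Q = −1.040.
Applying E = E° − (RT ln10/nF)·log Q gives +0.30 − (0.0542/2)(−1.040) = +0.328 V.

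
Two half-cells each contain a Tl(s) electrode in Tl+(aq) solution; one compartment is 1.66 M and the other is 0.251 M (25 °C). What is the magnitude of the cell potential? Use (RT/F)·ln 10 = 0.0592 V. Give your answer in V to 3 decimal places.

0.049 V

For a concentration cell E°cell = 0, since both electrodes use the same couple.
The compartment with the higher Tl+(aq) concentration (1.66 M) acts as the cathode; ions are reduced there and produced at the dilute (0.251 M) anode.
With n = 1, Ecell = −(0.0592/1)·log([dilute]/[conc]) = −(0.0592/1)·log(0.251/1.66) = +0.049 V.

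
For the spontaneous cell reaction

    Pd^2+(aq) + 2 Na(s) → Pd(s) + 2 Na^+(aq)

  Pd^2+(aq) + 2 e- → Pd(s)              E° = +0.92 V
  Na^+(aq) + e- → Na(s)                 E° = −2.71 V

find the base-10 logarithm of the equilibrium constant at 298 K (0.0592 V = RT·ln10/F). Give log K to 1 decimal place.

log K = 122.6

The Pd²⁺/Pd couple is reduced (cathode); E°cell = +0.92 − (−2.71) = +3.63 V with n = 2.
At equilibrium E = 0, so log K = nE°cell / 0.0592 = (2)(+3.63) / 0.0592 = 122.6.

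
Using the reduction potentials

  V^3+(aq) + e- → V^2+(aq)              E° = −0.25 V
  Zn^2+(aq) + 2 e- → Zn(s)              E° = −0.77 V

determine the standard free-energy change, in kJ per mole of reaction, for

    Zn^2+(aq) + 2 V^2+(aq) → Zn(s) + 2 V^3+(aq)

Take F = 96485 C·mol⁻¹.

In the reaction as written Zn^2+(aq) is reduced, so the Zn²⁺/Zn couple is the cathode and V³⁺/V²⁺ is the anode.
E°cell = −0.77 − (−0.25) = −0.52 V; balancing electrons gives n = 2.
ΔG° = −nFE°cell = −(2)(96485)(−0.52) J/mol = +100 kJ/mol.

+100 kJ/mol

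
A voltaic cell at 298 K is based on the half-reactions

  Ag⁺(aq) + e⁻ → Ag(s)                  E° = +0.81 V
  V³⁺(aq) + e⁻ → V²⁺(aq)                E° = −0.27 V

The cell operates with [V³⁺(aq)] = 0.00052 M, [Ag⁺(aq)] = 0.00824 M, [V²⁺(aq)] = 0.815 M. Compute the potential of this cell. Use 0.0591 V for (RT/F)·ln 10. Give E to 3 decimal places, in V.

Since E°(Ag⁺/Ag) > E°(V³⁺/V²⁺), Ag⁺/Ag serves as the cathode.
E°cell = +0.81 − (−0.27) = +1.08 V, with n = 1 electron transferred.
The balanced reaction is Ag⁺(aq) + V²⁺(aq) → Ag(s) + V³⁺(aq), so Q = [V³⁺(aq)] / ([Ag⁺(aq)]·[V²⁺(aq)]) = 0.0774 and log Q = −1.111.
Applying E = E° − (RT ln10/nF)·log Q gives +1.08 − (0.0591/1)(−1.111) = +1.146 V.

+1.146 V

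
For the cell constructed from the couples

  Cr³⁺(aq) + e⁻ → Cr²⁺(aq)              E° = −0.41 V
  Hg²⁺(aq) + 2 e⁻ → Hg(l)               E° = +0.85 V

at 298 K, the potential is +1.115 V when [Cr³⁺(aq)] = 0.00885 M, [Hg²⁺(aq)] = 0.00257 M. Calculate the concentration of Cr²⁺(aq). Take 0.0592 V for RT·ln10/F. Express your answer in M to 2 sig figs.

0.00062 M

Hg²⁺/Hg is the cathode (higher E°); E°cell = +0.85 − (−0.41) = +1.26 V with n = 2.
From the Nernst equation, log Q = n(E° − E)/0.0592 = 2·(+1.26 − (+1.115))/0.0592 = 4.899.
The balanced reaction is Hg²⁺(aq) + 2 Cr²⁺(aq) → Hg(l) + 2 Cr³⁺(aq), so Q = [Cr³⁺(aq)]^2 / ([Hg²⁺(aq)]·[Cr²⁺(aq)]^2).
Substituting the known concentrations and solving, log [Cr²⁺(aq)] = −3.208 and [Cr²⁺(aq)] = 0.00062 M.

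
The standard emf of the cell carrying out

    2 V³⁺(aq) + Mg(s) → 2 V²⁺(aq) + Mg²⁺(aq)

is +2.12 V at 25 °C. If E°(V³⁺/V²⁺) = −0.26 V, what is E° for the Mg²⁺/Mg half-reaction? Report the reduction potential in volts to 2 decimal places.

In the reaction as written the V³⁺/V²⁺ couple is reduced (cathode) and Mg²⁺/Mg is oxidized (anode), so E°cell = E°(V³⁺/V²⁺) − E°(Mg²⁺/Mg).
E°(Mg²⁺/Mg) = E°(cathode) − E°cell = −0.26 − (+2.12) = −2.38 V.

−2.38 V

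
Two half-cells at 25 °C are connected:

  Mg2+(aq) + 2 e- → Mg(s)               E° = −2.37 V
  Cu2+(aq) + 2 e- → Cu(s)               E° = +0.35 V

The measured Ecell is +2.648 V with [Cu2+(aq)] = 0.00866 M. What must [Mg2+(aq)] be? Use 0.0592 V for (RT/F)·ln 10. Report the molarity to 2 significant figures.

Cu²⁺/Cu is the cathode (higher E°); E°cell = +0.35 − (−2.37) = +2.72 V with n = 2.
From the Nernst equation, log Q = n(E° − E)/0.0592 = 2·(+2.72 − (+2.648))/0.0592 = 2.432.
For Cu2+(aq) + Mg(s) → Cu(s) + Mg2+(aq), the reaction quotient is Q = [Mg2+(aq)] / [Cu2+(aq)].
Isolating [Mg2+(aq)] in Q = 10^{2.432} yields log [Mg2+(aq)] = 0.370, i.e. 2.3 M.

2.3 M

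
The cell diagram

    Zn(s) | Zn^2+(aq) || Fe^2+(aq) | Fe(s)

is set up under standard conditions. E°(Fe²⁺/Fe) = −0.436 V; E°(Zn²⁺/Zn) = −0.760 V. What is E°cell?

By convention the left-hand electrode in cell notation is the anode (oxidation) and the right-hand electrode is the cathode (reduction).
E°cell = E°(right) − E°(left) = −0.436 − (−0.760) = +0.324 V.

+0.324 V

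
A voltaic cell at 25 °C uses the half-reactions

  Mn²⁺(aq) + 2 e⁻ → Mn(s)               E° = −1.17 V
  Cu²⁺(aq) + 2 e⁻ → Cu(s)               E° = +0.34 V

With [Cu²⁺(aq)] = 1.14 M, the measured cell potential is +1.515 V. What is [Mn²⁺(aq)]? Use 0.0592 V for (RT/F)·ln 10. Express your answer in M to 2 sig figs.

0.77 M

With Cu²⁺/Cu at the cathode and Mn²⁺/Mn at the anode, E°cell = +0.34 − (−1.17) = +1.51 V (n = 2).
Rearranging E = E° − (0.0592/n)·log Q gives log Q = 2(+1.51 − (+1.515))/0.0592 = −0.169.
Balancing electrons gives Cu²⁺(aq) + Mn(s) → Cu(s) + Mn²⁺(aq); thus Q = [Mn²⁺(aq)] / [Cu²⁺(aq)].
Isolating [Mn²⁺(aq)] in Q = 10^{−0.169} yields log [Mn²⁺(aq)] = −0.112, i.e. 0.77 M.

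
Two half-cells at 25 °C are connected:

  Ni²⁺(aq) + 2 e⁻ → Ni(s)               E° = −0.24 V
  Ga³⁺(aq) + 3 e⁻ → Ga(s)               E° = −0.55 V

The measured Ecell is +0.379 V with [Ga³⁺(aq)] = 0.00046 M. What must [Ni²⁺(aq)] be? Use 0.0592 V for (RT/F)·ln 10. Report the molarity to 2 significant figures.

1.3 M

Ni²⁺/Ni is the cathode (higher E°); E°cell = −0.24 − (−0.55) = +0.31 V with n = 6.
From the Nernst equation, log Q = n(E° − E)/0.0592 = 6·(+0.31 − (+0.379))/0.0592 = −6.993.
For 3 Ni²⁺(aq) + 2 Ga(s) → 3 Ni(s) + 2 Ga³⁺(aq), the reaction quotient is Q = [Ga³⁺(aq)]^2 / [Ni²⁺(aq)]^3.
Substituting the known concentrations and solving, log [Ni²⁺(aq)] = 0.106 and [Ni²⁺(aq)] = 1.3 M.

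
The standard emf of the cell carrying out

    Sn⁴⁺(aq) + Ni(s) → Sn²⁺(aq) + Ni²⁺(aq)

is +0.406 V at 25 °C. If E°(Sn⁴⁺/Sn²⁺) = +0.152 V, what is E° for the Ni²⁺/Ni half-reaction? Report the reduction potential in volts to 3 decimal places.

−0.254 V

In the reaction as written the Sn⁴⁺/Sn²⁺ couple is reduced (cathode) and Ni²⁺/Ni is oxidized (anode), so E°cell = E°(Sn⁴⁺/Sn²⁺) − E°(Ni²⁺/Ni).
E°(Ni²⁺/Ni) = E°(cathode) − E°cell = +0.152 − (+0.406) = −0.254 V.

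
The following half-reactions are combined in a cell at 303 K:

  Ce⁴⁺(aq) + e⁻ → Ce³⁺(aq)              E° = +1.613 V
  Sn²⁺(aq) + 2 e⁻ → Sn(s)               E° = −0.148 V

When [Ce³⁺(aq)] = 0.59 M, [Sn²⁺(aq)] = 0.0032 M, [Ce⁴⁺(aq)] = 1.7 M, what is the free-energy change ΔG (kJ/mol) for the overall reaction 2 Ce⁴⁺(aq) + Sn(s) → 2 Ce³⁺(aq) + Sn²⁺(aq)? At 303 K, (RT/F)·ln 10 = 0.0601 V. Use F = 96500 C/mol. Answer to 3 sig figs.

E°cell = +1.613 − (−0.148) = +1.761 V; the balanced reaction transfers n = 2 electrons.
Here Q = ([Ce³⁺(aq)]^2·[Sn²⁺(aq)]) / [Ce⁴⁺(aq)]^2 = 0.000385 (log Q = −3.414), giving E = +1.761 − (0.0601/2)·(−3.414) = +1.8636 V.
ΔG = −nFE = −(2)(96500)(+1.8636) J/mol = −360 kJ/mol.

−360 kJ/mol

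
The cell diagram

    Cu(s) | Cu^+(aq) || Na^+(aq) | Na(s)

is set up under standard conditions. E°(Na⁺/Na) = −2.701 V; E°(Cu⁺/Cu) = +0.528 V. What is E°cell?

−3.229 V

By convention the left-hand electrode in cell notation is the anode (oxidation) and the right-hand electrode is the cathode (reduction).
E°cell = E°(right) − E°(left) = −2.701 − (+0.528) = −3.229 V.
The negative sign shows that, as written, the cell would require an external voltage to drive the reaction.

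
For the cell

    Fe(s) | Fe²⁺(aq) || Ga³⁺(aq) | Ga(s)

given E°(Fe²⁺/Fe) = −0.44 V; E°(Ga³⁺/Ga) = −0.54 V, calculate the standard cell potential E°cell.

−0.10 V

By convention the left-hand electrode in cell notation is the anode (oxidation) and the right-hand electrode is the cathode (reduction).
E°cell = E°(right) − E°(left) = −0.54 − (−0.44) = −0.10 V.
The negative sign shows that, as written, the cell would require an external voltage to drive the reaction.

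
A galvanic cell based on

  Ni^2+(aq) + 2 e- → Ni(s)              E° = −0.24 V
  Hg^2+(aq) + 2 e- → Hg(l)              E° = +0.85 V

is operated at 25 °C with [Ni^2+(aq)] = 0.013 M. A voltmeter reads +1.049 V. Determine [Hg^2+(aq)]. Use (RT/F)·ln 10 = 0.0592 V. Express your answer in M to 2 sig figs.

0.00054 M

Hg²⁺/Hg is the cathode (higher E°); E°cell = +0.85 − (−0.24) = +1.09 V with n = 2.
From the Nernst equation, log Q = n(E° − E)/0.0592 = 2·(+1.09 − (+1.049))/0.0592 = 1.385.
The balanced reaction is Hg^2+(aq) + Ni(s) → Hg(l) + Ni^2+(aq), so Q = [Ni^2+(aq)] / [Hg^2+(aq)].
Isolating [Hg^2+(aq)] in Q = 10^{1.385} yields log [Hg^2+(aq)] = −3.271, i.e. 0.00054 M.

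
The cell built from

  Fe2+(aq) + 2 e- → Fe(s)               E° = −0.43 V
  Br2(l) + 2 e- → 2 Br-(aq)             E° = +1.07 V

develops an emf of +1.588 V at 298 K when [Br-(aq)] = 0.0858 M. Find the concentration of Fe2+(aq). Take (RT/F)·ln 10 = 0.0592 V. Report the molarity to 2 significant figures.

0.14 M

Br₂/Br⁻ is the cathode (higher E°); E°cell = +1.07 − (−0.43) = +1.50 V with n = 2.
From the Nernst equation, log Q = n(E° − E)/0.0592 = 2·(+1.50 − (+1.588))/0.0592 = −2.973.
For Br2(l) + Fe(s) → 2 Br-(aq) + Fe2+(aq), the reaction quotient is Q = [Br-(aq)]^2·[Fe2+(aq)].
Isolating [Fe2+(aq)] in Q = 10^{−2.973} yields log [Fe2+(aq)] = −0.840, i.e. 0.14 M.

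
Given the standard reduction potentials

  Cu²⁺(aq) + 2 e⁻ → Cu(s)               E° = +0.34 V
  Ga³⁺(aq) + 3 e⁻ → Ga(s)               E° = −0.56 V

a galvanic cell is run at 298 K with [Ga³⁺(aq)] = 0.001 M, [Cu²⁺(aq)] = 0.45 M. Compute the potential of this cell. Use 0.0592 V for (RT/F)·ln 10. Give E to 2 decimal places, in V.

Cu²⁺/Cu is reduced (cathode, E° = +0.34 V) and Ga³⁺/Ga is oxidized (anode).
E°cell = +0.34 − (−0.56) = +0.90 V, with n = 6 electrons transferred.
Balancing gives 3 Cu²⁺(aq) + 2 Ga(s) → 3 Cu(s) + 2 Ga³⁺(aq); hence Q = [Ga³⁺(aq)]^2 / [Cu²⁺(aq)]^3 = 1.1×10^−5 (log Q = −4.960).
Applying E = E° − (RT ln10/nF)·log Q gives +0.90 − (0.0592/6)(−4.960) = +0.95 V.

+0.95 V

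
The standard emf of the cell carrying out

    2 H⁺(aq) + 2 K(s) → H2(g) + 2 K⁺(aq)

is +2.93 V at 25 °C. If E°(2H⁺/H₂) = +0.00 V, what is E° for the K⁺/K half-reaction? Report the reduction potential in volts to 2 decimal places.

−2.93 V

In the reaction as written the 2H⁺/H₂ couple is reduced (cathode) and K⁺/K is oxidized (anode), so E°cell = E°(2H⁺/H₂) − E°(K⁺/K).
E°(K⁺/K) = E°(cathode) − E°cell = +0.00 − (+2.93) = −2.93 V.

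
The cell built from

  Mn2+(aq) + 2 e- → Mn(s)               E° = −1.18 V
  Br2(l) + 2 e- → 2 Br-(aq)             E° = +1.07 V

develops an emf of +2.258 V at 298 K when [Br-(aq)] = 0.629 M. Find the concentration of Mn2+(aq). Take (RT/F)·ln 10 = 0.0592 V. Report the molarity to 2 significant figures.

Br₂/Br⁻ is the cathode (higher E°); E°cell = +1.07 − (−1.18) = +2.25 V with n = 2.
From the Nernst equation, log Q = n(E° − E)/0.0592 = 2·(+2.25 − (+2.258))/0.0592 = −0.270.
For Br2(l) + Mn(s) → 2 Br-(aq) + Mn2+(aq), the reaction quotient is Q = [Br-(aq)]^2·[Mn2+(aq)].
Solving for the unknown gives log [Mn2+(aq)] = 0.133, so [Mn2+(aq)] ≈ 1.4 M.

1.4 M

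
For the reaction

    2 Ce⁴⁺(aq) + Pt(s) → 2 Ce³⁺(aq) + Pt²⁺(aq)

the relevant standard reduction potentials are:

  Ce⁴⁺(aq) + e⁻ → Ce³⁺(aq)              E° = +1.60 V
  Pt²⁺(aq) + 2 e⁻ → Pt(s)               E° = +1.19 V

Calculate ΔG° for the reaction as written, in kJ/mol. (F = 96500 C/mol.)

−79.1 kJ/mol

In the reaction as written Ce⁴⁺(aq) is reduced, so the Ce⁴⁺/Ce³⁺ couple is the cathode and Pt²⁺/Pt is the anode.
E°cell = +1.60 − (+1.19) = +0.41 V; balancing electrons gives n = 2.
ΔG° = −nFE°cell = −(2)(96500)(+0.41) J/mol = −79.1 kJ/mol.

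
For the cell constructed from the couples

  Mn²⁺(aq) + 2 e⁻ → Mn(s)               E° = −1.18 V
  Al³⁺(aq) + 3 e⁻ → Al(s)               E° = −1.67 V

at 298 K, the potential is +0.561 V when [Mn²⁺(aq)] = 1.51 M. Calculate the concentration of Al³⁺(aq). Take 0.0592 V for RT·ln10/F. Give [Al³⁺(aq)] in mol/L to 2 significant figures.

0.00047 M

Mn²⁺/Mn is the cathode (higher E°); E°cell = −1.18 − (−1.67) = +0.49 V with n = 6.
From the Nernst equation, log Q = n(E° − E)/0.0592 = 6·(+0.49 − (+0.561))/0.0592 = −7.196.
For 3 Mn²⁺(aq) + 2 Al(s) → 3 Mn(s) + 2 Al³⁺(aq), the reaction quotient is Q = [Al³⁺(aq)]^2 / [Mn²⁺(aq)]^3.
Solving for the unknown gives log [Al³⁺(aq)] = −3.330, so [Al³⁺(aq)] ≈ 0.00047 M.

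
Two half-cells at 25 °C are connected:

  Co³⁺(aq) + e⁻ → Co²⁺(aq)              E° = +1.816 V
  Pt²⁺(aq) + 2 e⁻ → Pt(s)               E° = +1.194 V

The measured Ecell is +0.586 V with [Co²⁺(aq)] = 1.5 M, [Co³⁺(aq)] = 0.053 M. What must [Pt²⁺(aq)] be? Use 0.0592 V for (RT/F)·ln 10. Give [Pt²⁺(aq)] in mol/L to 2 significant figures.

The Co³⁺/Co²⁺ couple has the larger reduction potential, so it is the cathode: E°cell = +1.816 − (+1.194) = +0.622 V and n = 2.
Rearranging E = E° − (0.0592/n)·log Q gives log Q = 2(+0.622 − (+0.586))/0.0592 = 1.216.
Balancing electrons gives 2 Co³⁺(aq) + Pt(s) → 2 Co²⁺(aq) + Pt²⁺(aq); thus Q = ([Co²⁺(aq)]^2·[Pt²⁺(aq)]) / [Co³⁺(aq)]^2.
Solving for the unknown gives log [Pt²⁺(aq)] = −1.688, so [Pt²⁺(aq)] ≈ 0.021 M.

0.021 M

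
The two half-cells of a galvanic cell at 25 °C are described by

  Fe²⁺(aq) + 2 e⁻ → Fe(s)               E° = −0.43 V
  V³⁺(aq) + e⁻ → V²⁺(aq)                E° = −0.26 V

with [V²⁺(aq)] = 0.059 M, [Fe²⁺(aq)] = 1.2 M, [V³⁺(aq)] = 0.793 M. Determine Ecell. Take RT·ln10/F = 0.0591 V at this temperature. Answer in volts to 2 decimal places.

V³⁺/V²⁺ is reduced (cathode, E° = −0.26 V) and Fe²⁺/Fe is oxidized (anode).
E°cell = −0.26 − (−0.43) = +0.17 V, with n = 2 electrons transferred.
For the overall reaction 2 V³⁺(aq) + Fe(s) → 2 V²⁺(aq) + Fe²⁺(aq), Q = ([V²⁺(aq)]^2·[Fe²⁺(aq)]) / [V³⁺(aq)]^2 = 0.00664, giving log Q = −2.178.
By the Nernst equation, E = +0.17 − (0.0591/2)·(−2.178) = +0.23 V.

+0.23 V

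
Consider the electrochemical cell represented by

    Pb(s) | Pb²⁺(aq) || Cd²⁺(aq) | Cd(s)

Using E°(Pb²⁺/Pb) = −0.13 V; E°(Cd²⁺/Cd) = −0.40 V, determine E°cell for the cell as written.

−0.27 V

By convention the left-hand electrode in cell notation is the anode (oxidation) and the right-hand electrode is the cathode (reduction).
E°cell = E°(right) − E°(left) = −0.40 − (−0.13) = −0.27 V.
The negative sign shows that, as written, the cell would require an external voltage to drive the reaction.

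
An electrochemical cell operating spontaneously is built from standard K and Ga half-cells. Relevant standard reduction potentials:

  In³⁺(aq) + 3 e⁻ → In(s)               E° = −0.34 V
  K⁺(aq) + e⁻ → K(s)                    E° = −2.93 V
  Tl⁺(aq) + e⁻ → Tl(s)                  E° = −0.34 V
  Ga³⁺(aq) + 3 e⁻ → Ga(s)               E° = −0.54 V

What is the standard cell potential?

The Ga³⁺/Ga couple has the higher E°, so Ga ion is reduced (cathode) and K is oxidized (anode).
E°cell = E°(cathode) − E°(anode) = −0.54 − (−2.93) = +2.39 V.

+2.39 V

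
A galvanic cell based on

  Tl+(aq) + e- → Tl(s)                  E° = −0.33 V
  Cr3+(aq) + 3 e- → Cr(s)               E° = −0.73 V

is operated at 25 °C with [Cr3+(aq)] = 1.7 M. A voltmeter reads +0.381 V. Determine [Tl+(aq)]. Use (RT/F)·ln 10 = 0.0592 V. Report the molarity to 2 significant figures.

Tl⁺/Tl is the cathode (higher E°); E°cell = −0.33 − (−0.73) = +0.40 V with n = 3.
From the Nernst equation, log Q = n(E° − E)/0.0592 = 3·(+0.40 − (+0.381))/0.0592 = 0.963.
The balanced reaction is 3 Tl+(aq) + Cr(s) → 3 Tl(s) + Cr3+(aq), so Q = [Cr3+(aq)] / [Tl+(aq)]^3.
Solving for the unknown gives log [Tl+(aq)] = −0.244, so [Tl+(aq)] ≈ 0.57 M.

0.57 M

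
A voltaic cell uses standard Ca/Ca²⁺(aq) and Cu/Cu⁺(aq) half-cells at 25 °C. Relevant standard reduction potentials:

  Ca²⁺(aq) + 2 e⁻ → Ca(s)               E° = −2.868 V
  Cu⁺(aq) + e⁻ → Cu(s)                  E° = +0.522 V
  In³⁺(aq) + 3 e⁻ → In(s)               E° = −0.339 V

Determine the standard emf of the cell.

Of the two couples in this cell, the one with the more positive reduction potential is reduced at the cathode: here that is Cu⁺/Cu (+0.522 V); Ca²⁺/Ca (−2.868 V) is the anode.
E°cell = E°(cathode) − E°(anode) = +0.522 − (−2.868) = +3.390 V.

+3.390 V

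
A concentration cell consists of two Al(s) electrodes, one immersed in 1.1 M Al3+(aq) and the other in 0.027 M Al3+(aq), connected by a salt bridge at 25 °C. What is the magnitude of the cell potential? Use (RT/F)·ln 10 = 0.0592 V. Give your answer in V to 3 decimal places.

0.032 V

For a concentration cell E°cell = 0, since both electrodes use the same couple.
The compartment with the higher Al3+(aq) concentration (1.1 M) acts as the cathode; ions are reduced there and produced at the dilute (0.027 M) anode.
With n = 3, Ecell = −(0.0592/3)·log([dilute]/[conc]) = −(0.0592/3)·log(0.027/1.1) = +0.032 V.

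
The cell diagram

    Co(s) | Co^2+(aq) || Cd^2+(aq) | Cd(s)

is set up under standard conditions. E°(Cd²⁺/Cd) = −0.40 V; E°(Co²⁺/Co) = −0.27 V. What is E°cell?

By convention the left-hand electrode in cell notation is the anode (oxidation) and the right-hand electrode is the cathode (reduction).
E°cell = E°(right) − E°(left) = −0.40 − (−0.27) = −0.13 V.
The negative sign shows that, as written, the cell would require an external voltage to drive the reaction.

−0.13 V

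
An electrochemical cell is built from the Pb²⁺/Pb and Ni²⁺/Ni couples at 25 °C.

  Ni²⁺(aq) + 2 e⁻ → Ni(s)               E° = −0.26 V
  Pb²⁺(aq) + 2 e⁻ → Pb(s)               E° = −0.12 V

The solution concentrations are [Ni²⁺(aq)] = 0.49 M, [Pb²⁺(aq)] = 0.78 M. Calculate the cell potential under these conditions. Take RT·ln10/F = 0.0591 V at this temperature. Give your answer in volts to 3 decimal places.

The Pb²⁺/Pb couple has the more positive E°, so it is the cathode; Ni²⁺/Ni is the anode.
E°cell = E°cat − E°an = −0.12 − (−0.26) = +0.14 V; n = 2.
The balanced reaction is Pb²⁺(aq) + Ni(s) → Pb(s) + Ni²⁺(aq), so Q = [Ni²⁺(aq)] / [Pb²⁺(aq)] = 0.628 and log Q = −0.202.
By the Nernst equation, E = +0.14 − (0.0591/2)·(−0.202) = +0.146 V.

+0.146 V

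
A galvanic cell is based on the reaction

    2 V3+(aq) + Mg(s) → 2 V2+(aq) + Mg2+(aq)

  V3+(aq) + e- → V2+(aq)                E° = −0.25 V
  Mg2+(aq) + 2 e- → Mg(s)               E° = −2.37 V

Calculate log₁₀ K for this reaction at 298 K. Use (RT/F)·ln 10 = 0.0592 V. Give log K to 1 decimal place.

The V³⁺/V²⁺ couple is reduced (cathode); E°cell = −0.25 − (−2.37) = +2.12 V with n = 2.
At equilibrium E = 0, so log K = nE°cell / 0.0592 = (2)(+2.12) / 0.0592 = 71.6.

log K = 71.6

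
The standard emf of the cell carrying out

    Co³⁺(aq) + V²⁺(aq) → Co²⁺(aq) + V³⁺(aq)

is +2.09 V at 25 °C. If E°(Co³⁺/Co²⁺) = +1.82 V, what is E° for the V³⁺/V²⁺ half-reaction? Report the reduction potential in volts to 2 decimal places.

In the reaction as written the Co³⁺/Co²⁺ couple is reduced (cathode) and V³⁺/V²⁺ is oxidized (anode), so E°cell = E°(Co³⁺/Co²⁺) − E°(V³⁺/V²⁺).
E°(V³⁺/V²⁺) = E°(cathode) − E°cell = +1.82 − (+2.09) = −0.27 V.

−0.27 V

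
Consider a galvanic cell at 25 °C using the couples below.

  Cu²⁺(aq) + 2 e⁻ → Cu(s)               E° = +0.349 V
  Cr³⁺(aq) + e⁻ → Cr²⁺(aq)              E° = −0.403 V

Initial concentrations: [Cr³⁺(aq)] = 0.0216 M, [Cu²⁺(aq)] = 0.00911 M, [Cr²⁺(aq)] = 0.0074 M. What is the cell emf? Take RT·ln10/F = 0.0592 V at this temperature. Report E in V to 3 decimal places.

The Cu²⁺/Cu couple has the more positive E°, so it is the cathode; Cr³⁺/Cr²⁺ is the anode.
E°cell = +0.349 − (−0.403) = +0.752 V, with n = 2 electrons transferred.
For the overall reaction Cu²⁺(aq) + 2 Cr²⁺(aq) → Cu(s) + 2 Cr³⁺(aq), Q = [Cr³⁺(aq)]^2 / ([Cu²⁺(aq)]·[Cr²⁺(aq)]^2) = 935, giving log Q = 2.971.
Applying E = E° − (RT ln10/nF)·log Q gives +0.752 − (0.0592/2)(2.971) = +0.664 V.

+0.664 V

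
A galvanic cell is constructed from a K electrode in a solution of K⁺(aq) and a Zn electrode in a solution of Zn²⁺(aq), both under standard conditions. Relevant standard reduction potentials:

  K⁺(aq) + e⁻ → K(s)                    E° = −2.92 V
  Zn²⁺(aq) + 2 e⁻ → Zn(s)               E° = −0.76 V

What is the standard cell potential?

+2.16 V

The Zn²⁺/Zn couple has the higher E°, so Zn ion is reduced (cathode) and K is oxidized (anode).
E°cell = E°(cathode) − E°(anode) = −0.76 − (−2.92) = +2.16 V.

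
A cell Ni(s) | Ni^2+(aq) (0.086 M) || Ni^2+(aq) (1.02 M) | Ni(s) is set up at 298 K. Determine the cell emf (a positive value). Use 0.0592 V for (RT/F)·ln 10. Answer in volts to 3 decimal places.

0.032 V

For a concentration cell E°cell = 0, since both electrodes use the same couple.
The compartment with the higher Ni^2+(aq) concentration (1.02 M) acts as the cathode; ions are reduced there and produced at the dilute (0.086 M) anode.
With n = 2, Ecell = −(0.0592/2)·log([dilute]/[conc]) = −(0.0592/2)·log(0.086/1.02) = +0.032 V.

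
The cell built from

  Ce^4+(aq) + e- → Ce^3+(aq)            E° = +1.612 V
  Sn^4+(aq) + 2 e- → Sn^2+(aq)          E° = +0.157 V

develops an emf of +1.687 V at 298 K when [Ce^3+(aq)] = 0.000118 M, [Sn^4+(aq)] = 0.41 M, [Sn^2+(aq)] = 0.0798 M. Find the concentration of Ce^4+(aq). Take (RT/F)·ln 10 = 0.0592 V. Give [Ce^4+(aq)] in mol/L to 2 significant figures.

Ce⁴⁺/Ce³⁺ is the cathode (higher E°); E°cell = +1.612 − (+0.157) = +1.455 V with n = 2.
From the Nernst equation, log Q = n(E° − E)/0.0592 = 2·(+1.455 − (+1.687))/0.0592 = −7.838.
For 2 Ce^4+(aq) + Sn^2+(aq) → 2 Ce^3+(aq) + Sn^4+(aq), the reaction quotient is Q = ([Ce^3+(aq)]^2·[Sn^4+(aq)]) / ([Ce^4+(aq)]^2·[Sn^2+(aq)]).
Substituting the known concentrations and solving, log [Ce^4+(aq)] = 0.346 and [Ce^4+(aq)] = 2.2 M.

2.2 M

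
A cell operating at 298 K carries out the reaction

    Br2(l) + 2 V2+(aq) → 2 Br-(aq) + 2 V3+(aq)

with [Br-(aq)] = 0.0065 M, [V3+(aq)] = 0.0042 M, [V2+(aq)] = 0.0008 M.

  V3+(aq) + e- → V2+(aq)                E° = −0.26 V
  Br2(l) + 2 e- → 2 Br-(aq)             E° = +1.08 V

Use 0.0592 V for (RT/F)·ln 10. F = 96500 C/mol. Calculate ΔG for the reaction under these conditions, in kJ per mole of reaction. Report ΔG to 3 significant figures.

−275 kJ/mol

The standard cell potential is +1.08 − (−0.26) = +1.34 V, with n = 2 electrons in the balanced equation.
Q = ([Br-(aq)]^2·[V3+(aq)]^2) / [V2+(aq)]^2 = 0.00116, so log Q = −2.934 and E = +1.34 − (0.0592/2)(−2.934) = +1.4268 V.
Finally ΔG = −nFE = −(2)(96500 C/mol)(+1.4268 V) = −275 kJ/mol.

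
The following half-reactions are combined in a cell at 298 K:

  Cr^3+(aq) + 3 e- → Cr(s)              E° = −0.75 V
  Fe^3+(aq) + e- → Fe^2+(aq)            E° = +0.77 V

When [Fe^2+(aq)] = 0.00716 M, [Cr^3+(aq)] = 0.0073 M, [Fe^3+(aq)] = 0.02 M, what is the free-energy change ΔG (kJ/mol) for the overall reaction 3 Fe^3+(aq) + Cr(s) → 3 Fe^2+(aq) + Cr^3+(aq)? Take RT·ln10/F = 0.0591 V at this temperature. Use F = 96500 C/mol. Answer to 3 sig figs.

−460 kJ/mol

The standard cell potential is +0.77 − (−0.75) = +1.52 V, with n = 3 electrons in the balanced equation.
Here Q = ([Fe^2+(aq)]^3·[Cr^3+(aq)]) / [Fe^3+(aq)]^3 = 0.000335 (log Q = −3.475), giving E = +1.52 − (0.0591/3)·(−3.475) = +1.5885 V.
ΔG = −nFE = −(3)(96500)(+1.5885) J/mol = −460 kJ/mol.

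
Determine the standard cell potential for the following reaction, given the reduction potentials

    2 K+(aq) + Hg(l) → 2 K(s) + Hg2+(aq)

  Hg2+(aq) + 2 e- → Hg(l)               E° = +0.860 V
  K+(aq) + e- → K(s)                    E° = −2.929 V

K+(aq) gains electrons, so the K⁺/K couple is the cathode; the Hg²⁺/Hg couple is the anode.
E°cell = E°(cathode) − E°(anode) = −2.929 − (+0.860) = −3.789 V.

−3.789 V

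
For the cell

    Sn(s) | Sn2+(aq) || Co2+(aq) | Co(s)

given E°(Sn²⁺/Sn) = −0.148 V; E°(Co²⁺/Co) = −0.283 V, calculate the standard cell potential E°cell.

−0.135 V

By convention the left-hand electrode in cell notation is the anode (oxidation) and the right-hand electrode is the cathode (reduction).
E°cell = E°(right) − E°(left) = −0.283 − (−0.148) = −0.135 V.
The negative sign shows that, as written, the cell would require an external voltage to drive the reaction.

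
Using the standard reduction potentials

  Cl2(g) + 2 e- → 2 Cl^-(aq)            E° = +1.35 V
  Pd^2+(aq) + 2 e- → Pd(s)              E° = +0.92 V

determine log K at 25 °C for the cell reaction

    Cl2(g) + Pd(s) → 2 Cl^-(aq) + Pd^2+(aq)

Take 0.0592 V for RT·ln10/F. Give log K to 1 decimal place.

The Cl₂/Cl⁻ couple is reduced (cathode); E°cell = +1.35 − (+0.92) = +0.43 V with n = 2.
At equilibrium E = 0, so log K = nE°cell / 0.0592 = (2)(+0.43) / 0.0592 = 14.5.

log K = 14.5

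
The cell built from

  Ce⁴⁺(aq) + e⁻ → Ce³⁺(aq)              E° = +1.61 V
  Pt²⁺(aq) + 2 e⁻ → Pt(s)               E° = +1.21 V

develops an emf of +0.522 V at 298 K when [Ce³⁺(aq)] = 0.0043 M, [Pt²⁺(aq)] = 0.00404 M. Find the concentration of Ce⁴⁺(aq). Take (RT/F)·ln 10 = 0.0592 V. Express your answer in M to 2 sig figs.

With Ce⁴⁺/Ce³⁺ at the cathode and Pt²⁺/Pt at the anode, E°cell = +1.61 − (+1.21) = +0.40 V (n = 2).
Since E = E° − (0.0592/n)·log Q, log Q = n(E° − E)/0.0592 = −4.122.
Balancing electrons gives 2 Ce⁴⁺(aq) + Pt(s) → 2 Ce³⁺(aq) + Pt²⁺(aq); thus Q = ([Ce³⁺(aq)]^2·[Pt²⁺(aq)]) / [Ce⁴⁺(aq)]^2.
Substituting the known concentrations and solving, log [Ce⁴⁺(aq)] = −1.502 and [Ce⁴⁺(aq)] = 0.031 M.

0.031 M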